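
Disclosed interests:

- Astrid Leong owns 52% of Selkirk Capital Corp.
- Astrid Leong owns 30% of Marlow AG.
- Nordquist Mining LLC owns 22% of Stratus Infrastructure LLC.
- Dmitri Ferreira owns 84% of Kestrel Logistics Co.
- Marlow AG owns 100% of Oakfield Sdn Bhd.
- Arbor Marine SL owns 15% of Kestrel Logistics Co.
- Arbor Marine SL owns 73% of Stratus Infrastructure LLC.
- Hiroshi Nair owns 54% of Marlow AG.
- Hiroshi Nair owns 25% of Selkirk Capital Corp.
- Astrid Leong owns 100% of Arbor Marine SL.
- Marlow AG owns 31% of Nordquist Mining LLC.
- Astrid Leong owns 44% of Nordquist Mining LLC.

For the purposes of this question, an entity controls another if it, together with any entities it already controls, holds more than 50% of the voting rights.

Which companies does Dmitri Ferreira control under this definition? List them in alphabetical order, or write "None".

Dmitri holds 84% of Kestrel, so Dmitri controls Kestrel.
No other company's threshold is met.

Kestrel Logistics Co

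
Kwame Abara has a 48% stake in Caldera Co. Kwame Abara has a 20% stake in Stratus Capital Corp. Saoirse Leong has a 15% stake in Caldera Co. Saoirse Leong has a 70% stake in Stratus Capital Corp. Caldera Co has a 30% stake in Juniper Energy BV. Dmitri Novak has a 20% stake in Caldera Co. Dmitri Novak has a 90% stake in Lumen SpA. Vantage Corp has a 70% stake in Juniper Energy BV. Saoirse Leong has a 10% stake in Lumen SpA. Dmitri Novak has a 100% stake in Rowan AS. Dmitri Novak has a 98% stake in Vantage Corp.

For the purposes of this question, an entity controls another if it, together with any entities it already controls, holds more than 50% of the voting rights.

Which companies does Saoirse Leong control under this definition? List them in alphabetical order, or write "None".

Saoirse holds 70% of Stratus, so Saoirse controls Stratus.
No other company's threshold is met.

Stratus Capital Corp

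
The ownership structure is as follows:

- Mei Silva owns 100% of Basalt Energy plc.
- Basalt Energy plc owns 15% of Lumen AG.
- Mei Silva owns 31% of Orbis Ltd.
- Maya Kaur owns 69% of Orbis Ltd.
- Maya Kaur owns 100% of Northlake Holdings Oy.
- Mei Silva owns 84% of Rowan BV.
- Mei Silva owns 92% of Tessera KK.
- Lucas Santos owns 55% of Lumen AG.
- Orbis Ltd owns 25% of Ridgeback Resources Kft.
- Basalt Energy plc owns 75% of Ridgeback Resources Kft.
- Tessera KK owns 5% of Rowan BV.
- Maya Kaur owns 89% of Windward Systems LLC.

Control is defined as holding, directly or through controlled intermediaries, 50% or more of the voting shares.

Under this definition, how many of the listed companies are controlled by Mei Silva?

4

Mei holds 100% of Basalt, so Mei controls Basalt.
Mei holds 92% of Tessera, so Mei controls Tessera.
Basalt holds 75% of Ridgeback, so Mei controls Ridgeback.
Mei and Tessera together hold 84% + 5% = 89% of Rowan, so Mei controls Rowan.
No other company's threshold is met.
Mei controls 4 companies.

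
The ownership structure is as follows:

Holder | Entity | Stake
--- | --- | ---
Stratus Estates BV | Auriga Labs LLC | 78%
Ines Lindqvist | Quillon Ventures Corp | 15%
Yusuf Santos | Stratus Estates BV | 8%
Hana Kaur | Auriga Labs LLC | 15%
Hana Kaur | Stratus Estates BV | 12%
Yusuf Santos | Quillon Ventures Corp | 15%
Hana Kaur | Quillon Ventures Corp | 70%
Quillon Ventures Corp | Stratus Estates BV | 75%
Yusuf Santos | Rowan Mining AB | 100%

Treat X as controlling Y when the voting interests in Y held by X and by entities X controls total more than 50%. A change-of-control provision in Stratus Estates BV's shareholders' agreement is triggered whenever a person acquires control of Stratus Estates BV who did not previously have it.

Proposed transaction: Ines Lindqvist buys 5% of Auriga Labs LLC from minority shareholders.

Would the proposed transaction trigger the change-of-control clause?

No

The purchase changes only Ines's holdings, so Ines is the only person who could newly come to control Stratus.
Ines's largest direct stake is 15% in Quillon, which does not meet the threshold, so Ines controls no company.
Neither Ines nor any entity Ines controls holds any voting interest in Stratus.
So before the transaction, Ines does not control Stratus.
After the purchase, Ines holds 5% of Auriga directly.
Ines's side now holds 5% of Auriga, not > 50%, so Ines still does not control Auriga.
After the transaction, neither Ines nor any entity Ines controls holds a voting interest in Stratus, so Ines still does not control it.
No new person acquires control, so the clause is not triggered.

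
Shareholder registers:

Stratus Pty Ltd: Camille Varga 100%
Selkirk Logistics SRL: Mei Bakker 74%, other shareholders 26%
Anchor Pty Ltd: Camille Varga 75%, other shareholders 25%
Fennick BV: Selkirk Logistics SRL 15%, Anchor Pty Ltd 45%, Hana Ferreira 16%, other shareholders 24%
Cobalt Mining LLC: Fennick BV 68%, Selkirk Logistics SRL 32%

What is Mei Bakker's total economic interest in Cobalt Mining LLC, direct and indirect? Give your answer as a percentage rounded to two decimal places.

31.23%

Mei reaches Cobalt along 2 paths.
Via Selkirk → Fennick: 74% × 15% × 68% = 7.548%.
Via Selkirk: 74% × 32% = 23.68%.
Total: 7.548% + 23.68% = 31.228%.
Rounded: 31.23%.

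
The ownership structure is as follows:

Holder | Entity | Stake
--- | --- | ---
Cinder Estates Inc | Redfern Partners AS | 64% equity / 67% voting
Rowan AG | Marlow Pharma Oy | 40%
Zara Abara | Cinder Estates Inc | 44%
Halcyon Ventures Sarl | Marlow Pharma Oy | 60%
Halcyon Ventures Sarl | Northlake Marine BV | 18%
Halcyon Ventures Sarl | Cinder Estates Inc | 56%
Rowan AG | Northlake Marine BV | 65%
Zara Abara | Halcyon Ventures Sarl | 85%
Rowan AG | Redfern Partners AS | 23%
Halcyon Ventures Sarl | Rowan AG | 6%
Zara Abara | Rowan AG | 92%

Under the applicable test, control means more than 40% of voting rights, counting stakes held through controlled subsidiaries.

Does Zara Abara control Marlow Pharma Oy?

Yes

Zara holds 85% of Halcyon, so Zara controls Halcyon.
Halcyon and Zara together hold 6% + 92% = 98% of Rowan, so Zara controls Rowan.
Halcyon and Rowan together hold 60% + 40% = 100% of Marlow, so Zara controls Marlow.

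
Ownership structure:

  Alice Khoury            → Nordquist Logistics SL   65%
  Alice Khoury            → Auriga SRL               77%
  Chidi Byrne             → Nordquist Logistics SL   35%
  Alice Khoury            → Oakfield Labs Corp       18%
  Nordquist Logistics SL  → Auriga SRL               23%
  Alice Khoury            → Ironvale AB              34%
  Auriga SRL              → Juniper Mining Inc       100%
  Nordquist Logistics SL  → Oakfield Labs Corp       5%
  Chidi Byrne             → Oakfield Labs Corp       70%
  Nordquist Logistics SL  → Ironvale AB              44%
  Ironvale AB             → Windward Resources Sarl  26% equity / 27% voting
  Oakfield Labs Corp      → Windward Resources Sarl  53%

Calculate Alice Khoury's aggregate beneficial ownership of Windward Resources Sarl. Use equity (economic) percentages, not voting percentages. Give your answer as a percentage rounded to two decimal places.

27.54%

Alice reaches Windward along 4 paths.
Via Nordquist → Ironvale: 65% × 44% × 26% = 7.436%.
Via Ironvale: 34% × 26% = 8.84%.
Via Nordquist → Oakfield: 65% × 5% × 53% = 1.7225%.
Via Oakfield: 18% × 53% = 9.54%.
Total: 7.436% + 8.84% + 1.7225% + 9.54% = 27.5385%.
Rounded: 27.54%.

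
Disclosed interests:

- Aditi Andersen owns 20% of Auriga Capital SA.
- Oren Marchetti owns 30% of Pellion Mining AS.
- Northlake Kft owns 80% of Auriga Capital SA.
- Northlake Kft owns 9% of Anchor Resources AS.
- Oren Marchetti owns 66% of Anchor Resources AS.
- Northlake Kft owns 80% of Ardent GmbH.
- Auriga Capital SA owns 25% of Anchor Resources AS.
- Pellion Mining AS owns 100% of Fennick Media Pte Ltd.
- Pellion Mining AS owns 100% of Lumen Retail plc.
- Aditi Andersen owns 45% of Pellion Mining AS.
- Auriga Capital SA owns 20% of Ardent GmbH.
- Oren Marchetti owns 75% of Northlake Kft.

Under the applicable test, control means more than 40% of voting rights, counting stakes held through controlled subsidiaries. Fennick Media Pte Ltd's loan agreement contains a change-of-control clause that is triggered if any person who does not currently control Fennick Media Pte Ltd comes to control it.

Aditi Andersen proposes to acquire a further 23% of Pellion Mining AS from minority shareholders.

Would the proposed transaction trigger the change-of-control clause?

No

The purchase changes only Aditi's holdings, so Aditi is the only person who could newly come to control Fennick.
Aditi holds 45% of Pellion, so Aditi controls Pellion.
Pellion holds 100% of Fennick, so Aditi controls Fennick.
So Aditi already controls Fennick before the transaction.
After the purchase, Aditi's direct stake in Pellion rises to 45% + 23% = 68%.
Aditi controlled Fennick already, so this is not a new person acquiring control; every other person's position is unchanged or reduced.
No new person acquires control, so the clause is not triggered.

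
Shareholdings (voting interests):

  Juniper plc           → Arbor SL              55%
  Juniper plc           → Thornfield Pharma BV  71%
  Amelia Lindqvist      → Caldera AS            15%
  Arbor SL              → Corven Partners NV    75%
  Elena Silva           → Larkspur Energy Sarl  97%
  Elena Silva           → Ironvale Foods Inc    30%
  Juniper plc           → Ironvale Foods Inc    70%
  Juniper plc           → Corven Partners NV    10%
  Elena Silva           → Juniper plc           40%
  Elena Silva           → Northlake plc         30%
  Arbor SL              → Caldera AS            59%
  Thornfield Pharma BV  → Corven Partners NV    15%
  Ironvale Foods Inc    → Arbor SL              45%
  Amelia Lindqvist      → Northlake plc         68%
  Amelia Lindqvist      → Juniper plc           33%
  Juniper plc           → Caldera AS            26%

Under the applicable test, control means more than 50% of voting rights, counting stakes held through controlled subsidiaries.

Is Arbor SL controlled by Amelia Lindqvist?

No

Amelia holds 68% of Northlake, so Amelia controls Northlake.
Neither Amelia nor any entity Amelia controls holds any voting interest in Arbor.
So Amelia does not control Arbor.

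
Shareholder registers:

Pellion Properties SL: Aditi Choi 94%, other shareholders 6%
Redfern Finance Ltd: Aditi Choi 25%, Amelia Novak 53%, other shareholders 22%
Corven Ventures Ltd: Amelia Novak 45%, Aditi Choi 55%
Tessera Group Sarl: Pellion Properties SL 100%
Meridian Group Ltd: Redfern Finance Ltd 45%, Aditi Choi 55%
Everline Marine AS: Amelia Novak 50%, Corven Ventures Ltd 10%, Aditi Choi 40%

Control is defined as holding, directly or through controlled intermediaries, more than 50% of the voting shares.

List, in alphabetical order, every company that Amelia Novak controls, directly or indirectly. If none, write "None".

Redfern Finance Ltd

Amelia holds 53% of Redfern, so Amelia controls Redfern.
No other company's threshold is met.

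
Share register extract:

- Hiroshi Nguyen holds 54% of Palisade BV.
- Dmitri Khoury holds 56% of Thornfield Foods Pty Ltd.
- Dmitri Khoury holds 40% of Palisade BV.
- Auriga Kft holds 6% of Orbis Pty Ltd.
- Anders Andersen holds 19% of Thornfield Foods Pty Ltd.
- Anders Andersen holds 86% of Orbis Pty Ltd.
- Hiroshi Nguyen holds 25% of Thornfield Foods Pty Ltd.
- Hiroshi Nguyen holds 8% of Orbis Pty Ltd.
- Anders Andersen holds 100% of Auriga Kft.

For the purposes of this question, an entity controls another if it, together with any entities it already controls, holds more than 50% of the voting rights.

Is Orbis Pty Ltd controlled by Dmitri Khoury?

Dmitri holds 56% of Thornfield, so Dmitri controls Thornfield.
Neither Dmitri nor any entity Dmitri controls holds any voting interest in Orbis.
So Dmitri does not control Orbis.

No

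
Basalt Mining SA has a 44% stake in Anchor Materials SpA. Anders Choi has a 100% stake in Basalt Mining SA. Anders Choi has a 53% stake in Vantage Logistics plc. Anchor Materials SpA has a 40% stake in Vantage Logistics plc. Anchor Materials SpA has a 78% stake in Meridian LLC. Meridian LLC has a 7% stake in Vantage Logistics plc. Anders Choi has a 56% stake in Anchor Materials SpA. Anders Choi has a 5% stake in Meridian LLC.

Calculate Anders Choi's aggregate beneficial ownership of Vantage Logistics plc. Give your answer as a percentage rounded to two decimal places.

Anders reaches Vantage along 6 paths.
Direct stake: 53% = 53%.
Via Meridian: 5% × 7% = 0.35%.
Via Anchor → Meridian: 56% × 78% × 7% = 3.0576%.
Via Basalt → Anchor → Meridian: 100% × 44% × 78% × 7% = 2.4024%.
Via Anchor: 56% × 40% = 22.4%.
Via Basalt → Anchor: 100% × 44% × 40% = 17.6%.
Total: 53% + 0.35% + 3.0576% + 2.4024% + 22.4% + 17.6% = 98.81%.

98.81%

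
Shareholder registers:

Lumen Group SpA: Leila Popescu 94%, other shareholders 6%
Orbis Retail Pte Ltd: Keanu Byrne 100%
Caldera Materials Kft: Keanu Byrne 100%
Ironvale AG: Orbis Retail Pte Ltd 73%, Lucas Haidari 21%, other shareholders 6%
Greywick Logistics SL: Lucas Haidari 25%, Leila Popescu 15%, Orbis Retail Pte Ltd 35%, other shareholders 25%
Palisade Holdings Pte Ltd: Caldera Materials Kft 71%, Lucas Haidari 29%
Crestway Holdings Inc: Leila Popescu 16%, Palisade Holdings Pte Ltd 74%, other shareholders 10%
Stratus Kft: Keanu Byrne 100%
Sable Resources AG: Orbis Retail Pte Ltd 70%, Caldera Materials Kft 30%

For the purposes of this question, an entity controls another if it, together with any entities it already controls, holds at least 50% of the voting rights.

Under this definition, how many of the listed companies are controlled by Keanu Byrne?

Keanu holds 100% of Orbis, so Keanu controls Orbis.
Keanu holds 100% of Caldera, so Keanu controls Caldera.
Orbis holds 73% of Ironvale, so Keanu controls Ironvale.
Caldera holds 71% of Palisade, so Keanu controls Palisade.
Palisade holds 74% of Crestway, so Keanu controls Crestway.
Keanu holds 100% of Stratus, so Keanu controls Stratus.
Orbis and Caldera together hold 70% + 30% = 100% of Sable, so Keanu controls Sable.
No other company's threshold is met.
Keanu controls 7 companies.

7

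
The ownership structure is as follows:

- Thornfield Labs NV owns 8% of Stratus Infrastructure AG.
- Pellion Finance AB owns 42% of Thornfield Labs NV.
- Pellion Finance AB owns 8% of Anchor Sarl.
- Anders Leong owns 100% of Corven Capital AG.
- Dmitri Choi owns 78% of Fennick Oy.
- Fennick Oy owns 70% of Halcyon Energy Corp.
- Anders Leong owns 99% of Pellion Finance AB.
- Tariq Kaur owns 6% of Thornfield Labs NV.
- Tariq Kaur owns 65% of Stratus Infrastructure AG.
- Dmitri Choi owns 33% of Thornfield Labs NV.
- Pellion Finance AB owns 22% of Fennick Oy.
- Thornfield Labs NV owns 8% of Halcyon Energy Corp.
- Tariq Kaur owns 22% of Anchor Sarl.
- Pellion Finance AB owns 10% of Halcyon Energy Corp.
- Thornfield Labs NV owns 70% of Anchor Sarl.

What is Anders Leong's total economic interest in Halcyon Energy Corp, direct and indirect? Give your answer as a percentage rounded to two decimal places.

Anders reaches Halcyon along 3 paths.
Via Pellion: 99% × 10% = 9.9%.
Via Pellion → Fennick: 99% × 22% × 70% = 15.246%.
Via Pellion → Thornfield: 99% × 42% × 8% = 3.3264%.
Total: 9.9% + 15.246% + 3.3264% = 28.4724%.
Rounded: 28.47%.

28.47%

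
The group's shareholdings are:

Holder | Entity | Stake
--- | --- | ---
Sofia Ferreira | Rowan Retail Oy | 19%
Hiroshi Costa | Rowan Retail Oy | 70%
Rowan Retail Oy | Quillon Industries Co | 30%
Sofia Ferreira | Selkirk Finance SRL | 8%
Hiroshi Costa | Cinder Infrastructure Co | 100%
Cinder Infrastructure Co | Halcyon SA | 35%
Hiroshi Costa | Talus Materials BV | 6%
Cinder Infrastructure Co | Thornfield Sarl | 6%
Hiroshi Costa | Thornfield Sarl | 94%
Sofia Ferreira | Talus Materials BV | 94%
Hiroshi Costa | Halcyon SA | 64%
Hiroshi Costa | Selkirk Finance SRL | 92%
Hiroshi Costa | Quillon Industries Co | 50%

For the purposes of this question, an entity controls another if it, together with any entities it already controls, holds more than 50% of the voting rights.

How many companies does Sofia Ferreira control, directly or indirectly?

Sofia holds 94% of Talus, so Sofia controls Talus.
No other company's threshold is met.
Sofia controls 1 company.

1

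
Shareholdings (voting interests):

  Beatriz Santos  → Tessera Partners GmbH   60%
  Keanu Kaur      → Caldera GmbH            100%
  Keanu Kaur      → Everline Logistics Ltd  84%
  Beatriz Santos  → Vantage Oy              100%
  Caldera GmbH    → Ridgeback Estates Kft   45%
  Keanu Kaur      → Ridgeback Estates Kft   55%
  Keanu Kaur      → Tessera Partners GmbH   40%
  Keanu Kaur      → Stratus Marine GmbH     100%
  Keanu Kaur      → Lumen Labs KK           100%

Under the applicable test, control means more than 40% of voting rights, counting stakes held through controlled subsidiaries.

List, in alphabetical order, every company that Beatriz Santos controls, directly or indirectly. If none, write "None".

Tessera Partners GmbH, Vantage Oy

Beatriz holds 60% of Tessera, so Beatriz controls Tessera.
Beatriz holds 100% of Vantage, so Beatriz controls Vantage.
No other company's threshold is met.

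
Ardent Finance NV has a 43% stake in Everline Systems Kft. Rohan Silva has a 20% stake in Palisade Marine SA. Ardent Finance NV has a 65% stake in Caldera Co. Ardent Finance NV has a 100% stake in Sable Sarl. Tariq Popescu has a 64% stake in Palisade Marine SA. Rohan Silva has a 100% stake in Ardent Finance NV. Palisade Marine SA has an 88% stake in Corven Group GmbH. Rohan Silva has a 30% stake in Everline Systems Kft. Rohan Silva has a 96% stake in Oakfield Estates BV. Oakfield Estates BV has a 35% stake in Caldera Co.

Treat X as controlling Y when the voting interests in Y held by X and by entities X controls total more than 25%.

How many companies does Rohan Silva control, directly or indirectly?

5

Rohan holds 96% of Oakfield, so Rohan controls Oakfield.
Rohan holds 100% of Ardent, so Rohan controls Ardent.
Ardent holds 100% of Sable, so Rohan controls Sable.
Ardent and Oakfield together hold 65% + 35% = 100% of Caldera, so Rohan controls Caldera.
Ardent and Rohan together hold 43% + 30% = 73% of Everline, so Rohan controls Everline.
No other company's threshold is met.
Rohan controls 5 companies.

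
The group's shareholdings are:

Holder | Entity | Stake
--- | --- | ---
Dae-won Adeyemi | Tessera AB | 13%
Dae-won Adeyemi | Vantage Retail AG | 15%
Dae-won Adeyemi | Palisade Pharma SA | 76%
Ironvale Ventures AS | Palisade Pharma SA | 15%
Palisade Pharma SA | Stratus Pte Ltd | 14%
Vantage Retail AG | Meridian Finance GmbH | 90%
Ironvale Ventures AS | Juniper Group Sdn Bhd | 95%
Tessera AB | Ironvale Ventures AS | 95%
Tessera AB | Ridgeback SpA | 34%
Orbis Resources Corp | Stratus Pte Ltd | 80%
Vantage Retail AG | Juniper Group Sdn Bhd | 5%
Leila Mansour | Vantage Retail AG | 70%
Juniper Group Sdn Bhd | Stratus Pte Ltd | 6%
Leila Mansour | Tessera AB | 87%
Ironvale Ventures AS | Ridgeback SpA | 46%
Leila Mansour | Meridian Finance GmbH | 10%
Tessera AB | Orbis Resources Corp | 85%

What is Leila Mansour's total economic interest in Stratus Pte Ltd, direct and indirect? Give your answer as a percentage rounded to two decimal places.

65.82%

Leila reaches Stratus along 4 paths.
Via Tessera → Ironvale → Palisade: 87% × 95% × 15% × 14% = 1.73565%.
Via Vantage → Juniper: 70% × 5% × 6% = 0.21%.
Via Tessera → Ironvale → Juniper: 87% × 95% × 95% × 6% = 4.71105%.
Via Tessera → Orbis: 87% × 85% × 80% = 59.16%.
Total: 1.73565% + 0.21% + 4.71105% + 59.16% = 65.8167%.
Rounded: 65.82%.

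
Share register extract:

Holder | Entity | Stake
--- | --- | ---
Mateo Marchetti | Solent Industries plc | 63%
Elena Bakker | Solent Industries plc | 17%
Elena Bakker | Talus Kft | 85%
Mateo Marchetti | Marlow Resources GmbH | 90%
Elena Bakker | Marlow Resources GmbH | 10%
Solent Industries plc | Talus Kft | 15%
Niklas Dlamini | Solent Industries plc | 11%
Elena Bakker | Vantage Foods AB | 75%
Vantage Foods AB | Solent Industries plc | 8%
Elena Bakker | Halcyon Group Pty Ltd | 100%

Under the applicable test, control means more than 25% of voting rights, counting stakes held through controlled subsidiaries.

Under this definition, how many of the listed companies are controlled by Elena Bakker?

3

Elena holds 75% of Vantage, so Elena controls Vantage.
Elena holds 85% of Talus, so Elena controls Talus.
Elena holds 100% of Halcyon, so Elena controls Halcyon.
No other company's threshold is met.
Elena controls 3 companies.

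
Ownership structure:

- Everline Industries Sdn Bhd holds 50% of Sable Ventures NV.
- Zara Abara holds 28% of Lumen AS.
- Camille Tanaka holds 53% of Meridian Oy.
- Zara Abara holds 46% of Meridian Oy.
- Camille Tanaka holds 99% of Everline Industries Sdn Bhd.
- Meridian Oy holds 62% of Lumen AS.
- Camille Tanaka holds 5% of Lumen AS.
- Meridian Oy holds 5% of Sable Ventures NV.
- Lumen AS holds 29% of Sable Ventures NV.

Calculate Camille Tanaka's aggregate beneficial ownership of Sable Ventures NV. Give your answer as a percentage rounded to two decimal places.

63.13%

Camille reaches Sable along 4 paths.
Via Lumen: 5% × 29% = 1.45%.
Via Meridian → Lumen: 53% × 62% × 29% = 9.5294%.
Via Everline: 99% × 50% = 49.5%.
Via Meridian: 53% × 5% = 2.65%.
Total: 1.45% + 9.5294% + 49.5% + 2.65% = 63.1294%.
Rounded: 63.13%.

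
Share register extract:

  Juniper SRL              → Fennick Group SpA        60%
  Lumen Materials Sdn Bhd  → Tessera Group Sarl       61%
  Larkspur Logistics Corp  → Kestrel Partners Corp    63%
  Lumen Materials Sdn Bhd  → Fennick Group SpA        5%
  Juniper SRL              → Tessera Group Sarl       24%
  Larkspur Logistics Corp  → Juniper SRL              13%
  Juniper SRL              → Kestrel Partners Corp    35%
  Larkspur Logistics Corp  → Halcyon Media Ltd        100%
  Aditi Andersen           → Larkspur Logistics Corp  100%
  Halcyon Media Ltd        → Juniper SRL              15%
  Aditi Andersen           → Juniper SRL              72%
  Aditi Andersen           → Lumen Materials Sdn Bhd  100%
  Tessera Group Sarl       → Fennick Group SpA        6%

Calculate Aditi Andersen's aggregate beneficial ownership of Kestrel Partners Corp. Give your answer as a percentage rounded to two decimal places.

Aditi reaches Kestrel along 4 paths.
Via Larkspur: 100% × 63% = 63%.
Via Juniper: 72% × 35% = 25.2%.
Via Larkspur → Halcyon → Juniper: 100% × 100% × 15% × 35% = 5.25%.
Via Larkspur → Juniper: 100% × 13% × 35% = 4.55%.
Total: 63% + 25.2% + 5.25% + 4.55% = 98%.
Rounded: 98.00%.

98.00%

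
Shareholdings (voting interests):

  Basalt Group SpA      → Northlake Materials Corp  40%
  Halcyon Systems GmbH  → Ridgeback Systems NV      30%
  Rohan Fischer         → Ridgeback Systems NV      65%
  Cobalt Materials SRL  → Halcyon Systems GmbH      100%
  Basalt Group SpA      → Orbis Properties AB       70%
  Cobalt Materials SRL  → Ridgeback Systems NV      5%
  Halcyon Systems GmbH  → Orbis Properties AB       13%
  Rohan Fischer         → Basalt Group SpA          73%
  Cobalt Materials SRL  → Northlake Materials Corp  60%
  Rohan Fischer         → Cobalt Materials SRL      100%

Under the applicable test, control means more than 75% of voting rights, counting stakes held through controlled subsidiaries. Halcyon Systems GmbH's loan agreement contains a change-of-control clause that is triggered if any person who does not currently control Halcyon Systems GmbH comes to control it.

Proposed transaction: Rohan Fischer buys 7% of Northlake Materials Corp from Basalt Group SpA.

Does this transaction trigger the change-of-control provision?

No

The purchase adds only to Rohan's holdings (Basalt's stake shrinks), so Rohan is the only person who could newly come to control Halcyon.
Rohan holds 100% of Cobalt, so Rohan controls Cobalt.
Cobalt holds 100% of Halcyon, so Rohan controls Halcyon.
So Rohan already controls Halcyon before the transaction.
After the purchase, Rohan holds 7% of Northlake directly, and Basalt's stake falls to 33%.
Rohan controlled Halcyon already, so this is not a new person acquiring control; every other person's position is unchanged or reduced.
No new person acquires control, so the clause is not triggered.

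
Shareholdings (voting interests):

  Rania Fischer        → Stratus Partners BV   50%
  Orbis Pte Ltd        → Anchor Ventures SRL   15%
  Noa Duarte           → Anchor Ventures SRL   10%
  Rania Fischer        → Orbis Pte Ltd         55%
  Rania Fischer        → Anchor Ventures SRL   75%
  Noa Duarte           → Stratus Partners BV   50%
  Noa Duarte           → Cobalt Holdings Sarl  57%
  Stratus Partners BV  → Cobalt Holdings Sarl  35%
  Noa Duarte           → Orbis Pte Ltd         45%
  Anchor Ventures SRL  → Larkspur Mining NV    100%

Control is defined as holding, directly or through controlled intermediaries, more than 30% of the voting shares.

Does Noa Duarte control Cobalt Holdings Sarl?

Noa holds 50% of Stratus, so Noa controls Stratus.
Stratus and Noa together hold 35% + 57% = 92% of Cobalt, so Noa controls Cobalt.

Yes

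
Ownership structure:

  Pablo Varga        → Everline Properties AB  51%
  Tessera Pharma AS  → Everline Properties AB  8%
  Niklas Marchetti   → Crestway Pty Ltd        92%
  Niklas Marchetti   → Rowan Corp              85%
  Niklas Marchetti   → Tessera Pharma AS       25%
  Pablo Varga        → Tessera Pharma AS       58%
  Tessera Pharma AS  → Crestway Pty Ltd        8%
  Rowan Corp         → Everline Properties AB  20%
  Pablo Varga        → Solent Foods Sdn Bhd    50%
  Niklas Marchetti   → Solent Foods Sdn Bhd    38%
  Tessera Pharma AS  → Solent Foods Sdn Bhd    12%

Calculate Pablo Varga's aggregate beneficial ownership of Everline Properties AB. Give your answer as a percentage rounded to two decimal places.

Pablo reaches Everline along 2 paths.
Via Tessera: 58% × 8% = 4.64%.
Direct stake: 51% = 51%.
Total: 4.64% + 51% = 55.64%.

55.64%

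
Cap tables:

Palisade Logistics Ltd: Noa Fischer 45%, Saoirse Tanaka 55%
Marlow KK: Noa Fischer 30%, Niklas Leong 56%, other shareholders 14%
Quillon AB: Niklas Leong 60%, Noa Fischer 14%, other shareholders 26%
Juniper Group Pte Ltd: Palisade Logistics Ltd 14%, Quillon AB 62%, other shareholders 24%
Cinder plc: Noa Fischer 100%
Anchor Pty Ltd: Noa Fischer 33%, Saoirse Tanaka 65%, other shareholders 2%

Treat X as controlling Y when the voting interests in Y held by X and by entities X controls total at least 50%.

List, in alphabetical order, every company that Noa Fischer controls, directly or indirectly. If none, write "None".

Noa holds 100% of Cinder, so Noa controls Cinder.
No other company's threshold is met.

Cinder plc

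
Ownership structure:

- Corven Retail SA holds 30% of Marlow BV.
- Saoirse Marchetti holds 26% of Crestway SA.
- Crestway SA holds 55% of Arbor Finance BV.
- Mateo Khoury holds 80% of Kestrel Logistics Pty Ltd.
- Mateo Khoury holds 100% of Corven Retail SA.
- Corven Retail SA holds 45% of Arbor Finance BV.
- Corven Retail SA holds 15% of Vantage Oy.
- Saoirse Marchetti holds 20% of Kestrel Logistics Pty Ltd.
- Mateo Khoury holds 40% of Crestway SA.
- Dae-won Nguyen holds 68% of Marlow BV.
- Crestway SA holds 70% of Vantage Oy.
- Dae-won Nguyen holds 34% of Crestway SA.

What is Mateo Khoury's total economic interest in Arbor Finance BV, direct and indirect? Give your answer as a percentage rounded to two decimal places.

67.00%

Mateo reaches Arbor along 2 paths.
Via Crestway: 40% × 55% = 22%.
Via Corven: 100% × 45% = 45%.
Total: 22% + 45% = 67%.
Rounded: 67.00%.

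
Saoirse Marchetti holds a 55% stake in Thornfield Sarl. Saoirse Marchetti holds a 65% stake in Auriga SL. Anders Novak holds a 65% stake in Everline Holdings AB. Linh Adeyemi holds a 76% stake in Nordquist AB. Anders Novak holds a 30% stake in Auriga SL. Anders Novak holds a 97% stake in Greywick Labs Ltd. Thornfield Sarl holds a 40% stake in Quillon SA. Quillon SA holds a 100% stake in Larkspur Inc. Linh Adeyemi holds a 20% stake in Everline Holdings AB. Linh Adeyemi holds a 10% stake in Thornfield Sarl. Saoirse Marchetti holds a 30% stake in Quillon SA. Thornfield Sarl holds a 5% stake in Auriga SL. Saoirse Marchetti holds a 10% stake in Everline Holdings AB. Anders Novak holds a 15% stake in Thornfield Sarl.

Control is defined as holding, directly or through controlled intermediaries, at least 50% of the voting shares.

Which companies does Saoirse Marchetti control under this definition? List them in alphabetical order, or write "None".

Saoirse holds 55% of Thornfield, so Saoirse controls Thornfield.
Saoirse and Thornfield together hold 65% + 5% = 70% of Auriga, so Saoirse controls Auriga.
Thornfield and Saoirse together hold 40% + 30% = 70% of Quillon, so Saoirse controls Quillon.
Quillon holds 100% of Larkspur, so Saoirse controls Larkspur.
No other company's threshold is met.

Auriga SL, Larkspur Inc, Quillon SA, Thornfield Sarl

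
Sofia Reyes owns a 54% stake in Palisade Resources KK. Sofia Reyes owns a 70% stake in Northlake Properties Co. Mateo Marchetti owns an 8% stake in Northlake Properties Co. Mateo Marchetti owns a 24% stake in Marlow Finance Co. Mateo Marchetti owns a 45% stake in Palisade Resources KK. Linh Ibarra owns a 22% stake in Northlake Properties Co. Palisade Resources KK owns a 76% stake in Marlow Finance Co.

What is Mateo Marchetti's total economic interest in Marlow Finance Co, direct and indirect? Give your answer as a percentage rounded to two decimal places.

Mateo reaches Marlow along 2 paths.
Direct stake: 24% = 24%.
Via Palisade: 45% × 76% = 34.2%.
Total: 24% + 34.2% = 58.2%.
Rounded: 58.20%.

58.20%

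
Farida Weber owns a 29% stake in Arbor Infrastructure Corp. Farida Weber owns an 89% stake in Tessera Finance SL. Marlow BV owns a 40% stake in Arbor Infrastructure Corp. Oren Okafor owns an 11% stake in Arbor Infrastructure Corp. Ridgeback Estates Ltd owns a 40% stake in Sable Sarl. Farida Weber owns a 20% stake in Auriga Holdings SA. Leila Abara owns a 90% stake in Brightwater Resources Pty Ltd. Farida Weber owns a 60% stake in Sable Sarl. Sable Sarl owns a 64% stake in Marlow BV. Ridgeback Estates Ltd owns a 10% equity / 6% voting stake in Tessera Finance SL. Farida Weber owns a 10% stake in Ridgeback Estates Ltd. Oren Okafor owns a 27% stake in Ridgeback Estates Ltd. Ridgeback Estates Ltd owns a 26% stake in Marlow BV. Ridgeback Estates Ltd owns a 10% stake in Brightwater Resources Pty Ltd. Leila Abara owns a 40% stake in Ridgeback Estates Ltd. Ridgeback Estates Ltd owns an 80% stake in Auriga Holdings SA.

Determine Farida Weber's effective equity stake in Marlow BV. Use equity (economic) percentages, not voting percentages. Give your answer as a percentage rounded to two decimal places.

Farida reaches Marlow along 3 paths.
Via Ridgeback: 10% × 26% = 2.6%.
Via Ridgeback → Sable: 10% × 40% × 64% = 2.56%.
Via Sable: 60% × 64% = 38.4%.
Total: 2.6% + 2.56% + 38.4% = 43.56%.

43.56%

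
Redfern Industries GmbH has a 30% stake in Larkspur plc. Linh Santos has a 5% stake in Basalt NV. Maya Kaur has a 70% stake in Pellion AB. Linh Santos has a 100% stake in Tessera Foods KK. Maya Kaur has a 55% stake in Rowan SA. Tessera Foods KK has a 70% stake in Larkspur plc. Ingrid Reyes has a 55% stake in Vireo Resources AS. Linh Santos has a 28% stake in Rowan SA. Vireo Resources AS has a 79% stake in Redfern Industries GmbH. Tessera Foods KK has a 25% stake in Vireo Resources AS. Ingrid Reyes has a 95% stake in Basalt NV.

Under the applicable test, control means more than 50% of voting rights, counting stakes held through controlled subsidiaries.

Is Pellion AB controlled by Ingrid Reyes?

No

Ingrid holds 95% of Basalt, so Ingrid controls Basalt.
Ingrid holds 55% of Vireo, so Ingrid controls Vireo.
Vireo holds 79% of Redfern, so Ingrid controls Redfern.
Neither Ingrid nor any entity Ingrid controls holds any voting interest in Pellion.
So Ingrid does not control Pellion.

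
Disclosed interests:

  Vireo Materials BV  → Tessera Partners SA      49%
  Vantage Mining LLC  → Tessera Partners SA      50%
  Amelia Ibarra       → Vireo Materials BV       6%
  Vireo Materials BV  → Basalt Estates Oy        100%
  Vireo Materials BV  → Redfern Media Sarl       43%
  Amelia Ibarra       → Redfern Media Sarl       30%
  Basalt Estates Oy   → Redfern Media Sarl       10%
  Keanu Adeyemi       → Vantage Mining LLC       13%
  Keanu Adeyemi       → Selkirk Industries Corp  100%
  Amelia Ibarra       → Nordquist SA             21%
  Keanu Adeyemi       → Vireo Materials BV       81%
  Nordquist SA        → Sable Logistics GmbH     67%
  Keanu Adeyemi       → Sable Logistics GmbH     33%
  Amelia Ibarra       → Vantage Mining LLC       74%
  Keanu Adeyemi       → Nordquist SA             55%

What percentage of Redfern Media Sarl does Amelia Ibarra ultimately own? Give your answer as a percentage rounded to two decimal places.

Amelia reaches Redfern along 3 paths.
Via Vireo: 6% × 43% = 2.58%.
Direct stake: 30% = 30%.
Via Vireo → Basalt: 6% × 100% × 10% = 0.6%.
Total: 2.58% + 30% + 0.6% = 33.18%.

33.18%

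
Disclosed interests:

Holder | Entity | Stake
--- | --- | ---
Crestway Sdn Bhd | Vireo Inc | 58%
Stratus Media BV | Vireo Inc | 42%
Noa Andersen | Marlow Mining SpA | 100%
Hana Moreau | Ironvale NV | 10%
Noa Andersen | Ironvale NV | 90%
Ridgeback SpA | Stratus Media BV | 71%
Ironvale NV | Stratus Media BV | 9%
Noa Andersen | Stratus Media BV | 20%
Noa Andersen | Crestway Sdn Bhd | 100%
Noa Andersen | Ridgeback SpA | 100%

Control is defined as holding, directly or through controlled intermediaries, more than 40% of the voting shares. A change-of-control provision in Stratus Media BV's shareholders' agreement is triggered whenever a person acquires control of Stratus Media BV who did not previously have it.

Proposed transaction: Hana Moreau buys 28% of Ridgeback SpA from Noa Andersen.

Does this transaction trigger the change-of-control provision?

No

The purchase adds only to Hana's holdings (Noa's stake shrinks), so Hana is the only person who could newly come to control Stratus.
Hana's largest direct stake is 10% in Ironvale, which does not meet the threshold, so Hana controls no company.
Neither Hana nor any entity Hana controls holds any voting interest in Stratus.
So before the transaction, Hana does not control Stratus.
After the purchase, Hana holds 28% of Ridgeback directly, and Noa's stake falls to 72%.
Hana's side now holds 28% of Ridgeback, not > 40%, so Hana still does not control Ridgeback.
After the transaction, neither Hana nor any entity Hana controls holds a voting interest in Stratus, so Hana still does not control it.
No new person acquires control, so the clause is not triggered.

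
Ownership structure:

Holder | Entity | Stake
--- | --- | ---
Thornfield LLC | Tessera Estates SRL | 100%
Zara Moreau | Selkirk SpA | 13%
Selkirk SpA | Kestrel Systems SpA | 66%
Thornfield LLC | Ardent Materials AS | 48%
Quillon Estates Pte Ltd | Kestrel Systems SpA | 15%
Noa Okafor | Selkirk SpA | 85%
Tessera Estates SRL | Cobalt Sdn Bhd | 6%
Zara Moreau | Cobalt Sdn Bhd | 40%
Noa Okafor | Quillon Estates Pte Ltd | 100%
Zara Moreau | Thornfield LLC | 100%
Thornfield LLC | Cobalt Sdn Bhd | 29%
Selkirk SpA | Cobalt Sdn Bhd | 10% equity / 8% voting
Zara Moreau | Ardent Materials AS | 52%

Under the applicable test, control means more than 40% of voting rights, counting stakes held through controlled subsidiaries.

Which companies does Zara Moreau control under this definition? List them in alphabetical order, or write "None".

Zara holds 100% of Thornfield, so Zara controls Thornfield.
Thornfield holds 100% of Tessera, so Zara controls Tessera.
Thornfield and Zara together hold 48% + 52% = 100% of Ardent, so Zara controls Ardent.
Thornfield and Zara and Tessera together hold 29% + 40% + 6% = 75% of Cobalt, so Zara controls Cobalt.
No other company's threshold is met.

Ardent Materials AS, Cobalt Sdn Bhd, Tessera Estates SRL, Thornfield LLC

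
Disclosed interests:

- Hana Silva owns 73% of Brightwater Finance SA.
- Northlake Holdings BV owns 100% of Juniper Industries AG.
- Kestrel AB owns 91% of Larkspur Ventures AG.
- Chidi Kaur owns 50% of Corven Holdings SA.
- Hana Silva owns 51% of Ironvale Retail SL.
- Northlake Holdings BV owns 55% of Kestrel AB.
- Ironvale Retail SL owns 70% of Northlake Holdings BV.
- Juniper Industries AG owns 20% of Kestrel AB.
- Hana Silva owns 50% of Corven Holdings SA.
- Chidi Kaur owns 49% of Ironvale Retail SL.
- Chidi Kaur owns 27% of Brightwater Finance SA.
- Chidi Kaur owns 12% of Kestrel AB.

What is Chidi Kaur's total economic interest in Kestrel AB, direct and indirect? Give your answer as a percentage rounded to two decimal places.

37.73%

Chidi reaches Kestrel along 3 paths.
Via Ironvale → Northlake: 49% × 70% × 55% = 18.865%.
Via Ironvale → Northlake → Juniper: 49% × 70% × 100% × 20% = 6.86%.
Direct stake: 12% = 12%.
Total: 18.865% + 6.86% + 12% = 37.725%.
Rounded: 37.73%.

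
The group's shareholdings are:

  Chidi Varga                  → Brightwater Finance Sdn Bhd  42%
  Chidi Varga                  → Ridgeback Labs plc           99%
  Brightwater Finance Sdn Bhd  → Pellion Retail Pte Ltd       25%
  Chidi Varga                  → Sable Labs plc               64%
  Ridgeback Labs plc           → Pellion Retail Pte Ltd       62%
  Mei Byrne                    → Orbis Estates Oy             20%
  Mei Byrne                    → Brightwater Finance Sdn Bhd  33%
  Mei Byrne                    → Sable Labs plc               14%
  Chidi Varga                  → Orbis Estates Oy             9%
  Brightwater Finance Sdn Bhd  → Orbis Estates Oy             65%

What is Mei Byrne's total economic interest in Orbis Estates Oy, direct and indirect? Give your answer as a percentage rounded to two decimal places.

41.45%

Mei reaches Orbis along 2 paths.
Via Brightwater: 33% × 65% = 21.45%.
Direct stake: 20% = 20%.
Total: 21.45% + 20% = 41.45%.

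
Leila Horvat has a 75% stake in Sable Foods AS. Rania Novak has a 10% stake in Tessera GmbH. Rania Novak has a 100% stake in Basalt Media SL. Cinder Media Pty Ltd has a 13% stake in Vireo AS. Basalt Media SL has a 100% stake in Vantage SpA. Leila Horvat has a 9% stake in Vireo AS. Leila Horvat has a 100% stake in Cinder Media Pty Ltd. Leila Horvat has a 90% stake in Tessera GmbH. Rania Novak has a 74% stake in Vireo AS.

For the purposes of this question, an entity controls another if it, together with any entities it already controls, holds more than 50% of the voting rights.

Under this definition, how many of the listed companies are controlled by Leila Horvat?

Leila holds 100% of Cinder, so Leila controls Cinder.
Leila holds 90% of Tessera, so Leila controls Tessera.
Leila holds 75% of Sable, so Leila controls Sable.
No other company's threshold is met.
Leila controls 3 companies.

3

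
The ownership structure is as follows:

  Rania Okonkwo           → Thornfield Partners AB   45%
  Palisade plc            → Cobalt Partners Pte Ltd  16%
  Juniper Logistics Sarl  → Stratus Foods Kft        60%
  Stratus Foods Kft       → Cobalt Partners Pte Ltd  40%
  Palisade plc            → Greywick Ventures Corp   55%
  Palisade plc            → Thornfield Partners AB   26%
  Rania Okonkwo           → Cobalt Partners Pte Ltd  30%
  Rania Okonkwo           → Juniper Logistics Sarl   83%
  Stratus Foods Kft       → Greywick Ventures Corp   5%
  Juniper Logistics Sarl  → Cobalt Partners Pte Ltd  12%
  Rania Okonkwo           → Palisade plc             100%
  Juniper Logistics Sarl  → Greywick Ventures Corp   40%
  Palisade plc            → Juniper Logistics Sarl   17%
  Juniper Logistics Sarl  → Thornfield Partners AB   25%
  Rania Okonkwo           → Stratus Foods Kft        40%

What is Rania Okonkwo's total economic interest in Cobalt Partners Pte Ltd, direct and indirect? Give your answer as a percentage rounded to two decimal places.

Rania reaches Cobalt along 7 paths.
Via Palisade → Juniper → Stratus: 100% × 17% × 60% × 40% = 4.08%.
Via Juniper → Stratus: 83% × 60% × 40% = 19.92%.
Via Stratus: 40% × 40% = 16%.
Direct stake: 30% = 30%.
Via Palisade: 100% × 16% = 16%.
Via Palisade → Juniper: 100% × 17% × 12% = 2.04%.
Via Juniper: 83% × 12% = 9.96%.
Total: 4.08% + 19.92% + 16% + 30% + 16% + 2.04% + 9.96% = 98%.
Rounded: 98.00%.

98.00%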